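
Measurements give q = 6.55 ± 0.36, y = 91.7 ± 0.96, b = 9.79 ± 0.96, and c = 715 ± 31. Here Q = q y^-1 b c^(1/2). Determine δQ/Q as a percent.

Products/powers → add relative errors in quadrature, weighted by exponent:
  (1·δq/q)² = (1×0.0550)² = 0.00302;  (-1·δy/y)² = (-1×0.0105)² = 0.000110;  (1·δb/b)² = (1×0.0981)² = 0.00962;  (½·δc/c)² = (0.5×0.0434)² = 0.000470
δQ/Q = √(0.0132) = 0.115

11.5%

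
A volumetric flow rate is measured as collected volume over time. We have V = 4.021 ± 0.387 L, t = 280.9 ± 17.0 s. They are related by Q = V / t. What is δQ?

0.00163 L/s

Q is a product of powers, so relative uncertainties combine in quadrature:
  (1·δV/V)² = (1×0.0962)² = 0.00926;  (-1·δt/t)² = (-1×0.0605)² = 0.00366
δQ/Q = √(0.0129) = 0.114
Q = 0.01431 L/s, so δQ = 0.114 × 0.01431 = 0.00163 L/s.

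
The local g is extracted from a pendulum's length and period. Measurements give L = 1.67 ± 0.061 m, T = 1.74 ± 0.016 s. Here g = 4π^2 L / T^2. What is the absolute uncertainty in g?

0.891 m/s^2

Products/powers → add relative errors in quadrature, weighted by exponent:
  (1·δL/L)² = (1×0.0365)² = 0.00133;  (-2·δT/T)² = (-2×0.00920)² = 0.000338
δg/g = √(0.00167) = 0.0409
g = 21.8 m/s^2, so δg = 0.0409 × 21.8 = 0.891 m/s^2.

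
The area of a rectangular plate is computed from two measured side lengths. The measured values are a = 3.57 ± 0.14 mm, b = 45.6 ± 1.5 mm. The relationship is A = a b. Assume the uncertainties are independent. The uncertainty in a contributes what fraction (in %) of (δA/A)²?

(δA/A)² = (1·δa/a)² + (1·δb/b)²
  a term: (1×0.0392)² = 0.00154
  b term: (1×0.0329)² = 0.00108
Total = 0.00262. Share from a = 0.00154/0.00262 = 0.587.

58.7%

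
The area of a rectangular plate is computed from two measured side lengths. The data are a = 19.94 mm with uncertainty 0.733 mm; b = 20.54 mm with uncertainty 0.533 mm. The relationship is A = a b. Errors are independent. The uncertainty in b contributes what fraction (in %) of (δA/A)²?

33.3%

(δA/A)² = (1·δa/a)² + (1·δb/b)²
  a term: (1×0.0368)² = 0.00135
  b term: (1×0.0259)² = 0.000673
Total = 0.00202. Share from b = 0.000673/0.00202 = 0.333.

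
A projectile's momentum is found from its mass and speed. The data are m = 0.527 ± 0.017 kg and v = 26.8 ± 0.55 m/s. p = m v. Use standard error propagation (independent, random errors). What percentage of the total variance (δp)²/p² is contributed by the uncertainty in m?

71.2%

(δp/p)² = (1·δm/m)² + (1·δv/v)²
  m term: (1×0.0323)² = 0.00104
  v term: (1×0.0205)² = 0.000421
Total = 0.00146. Share from m = 0.00104/0.00146 = 0.712.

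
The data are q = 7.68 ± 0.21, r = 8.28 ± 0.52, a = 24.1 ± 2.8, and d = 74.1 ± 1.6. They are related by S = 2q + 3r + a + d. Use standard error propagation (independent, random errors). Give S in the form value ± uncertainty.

138 ± 3.61

Each term contributes (cᵢ δxᵢ)² to (δS)²:
  (2·δq)² = 0.176;  (3·δr)² = 2.43;  (δa)² = 7.84;  (δd)² = 2.56
δS = √(13.0) = 3.61
S = 138.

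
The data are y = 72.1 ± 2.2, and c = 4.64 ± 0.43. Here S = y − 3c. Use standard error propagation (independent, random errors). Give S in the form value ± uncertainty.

58.2 ± 2.55

For a sum/difference, combine absolute errors in quadrature:
  (δy)² = 4.84;  (3·δc)² = 1.66
δS = √(6.50) = 2.55
S = 58.2.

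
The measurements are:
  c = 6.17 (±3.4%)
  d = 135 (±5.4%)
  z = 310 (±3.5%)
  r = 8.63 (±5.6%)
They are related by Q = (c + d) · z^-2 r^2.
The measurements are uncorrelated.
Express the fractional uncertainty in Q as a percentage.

Let u = c + d = 141. δu = √(δc² + δd²) = √(0.0440 + 53.1) = 7.29, so δu/u = 0.0517.
Q is then a monomial in u, z, r:
δQ/Q = √((δu/u)² + (-2·δz/z)² + (2·δr/r)²) = √(0.00267 + 0.00490 + 0.0125) = 0.142

14.2%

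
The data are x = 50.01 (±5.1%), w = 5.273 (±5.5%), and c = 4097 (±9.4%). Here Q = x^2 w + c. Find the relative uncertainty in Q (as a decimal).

0.0912

Let p = x^2·w = 13190. δp/p = √((2·δx/x)² + (1·δw/w)²) = √(0.0104 + 0.00302) = 0.116, so δp = 1530.
Q = p + c: δQ = √(δp² + δc²) = √(2.34e+06 + 1.48e+05) = 1580
Q = 17280, so δQ/Q = 1580/17280 = 0.0912.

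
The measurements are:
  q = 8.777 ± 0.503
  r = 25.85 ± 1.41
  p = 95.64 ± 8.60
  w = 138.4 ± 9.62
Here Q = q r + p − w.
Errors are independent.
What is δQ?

Let h = q·r = 226.9. δh/h = √((1·δq/q)² + (1·δr/r)²) = √(0.00328 + 0.00298) = 0.0791, so δh = 18.0.
Q = h + p − w: δQ = √(δh² + δp² + δw²) = √(322 + 74.0 + 92.5) = 22.1

22.1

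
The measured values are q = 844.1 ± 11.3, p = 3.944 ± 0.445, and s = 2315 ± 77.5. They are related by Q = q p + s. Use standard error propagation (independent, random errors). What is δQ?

Let w = q·p = 3329. δw/w = √((1·δq/q)² + (1·δp/p)²) = √(0.000179 + 0.0127) = 0.114, so δw = 378.
Q = w + s: δQ = √(δw² + δs²) = √(1.43e+05 + 6010) = 386

386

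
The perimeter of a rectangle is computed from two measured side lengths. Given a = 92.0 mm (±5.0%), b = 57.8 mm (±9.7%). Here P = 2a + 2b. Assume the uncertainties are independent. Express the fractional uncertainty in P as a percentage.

4.84%

Each term contributes (cᵢ δxᵢ)² to (δP)²:
  (2·δa)² = 84.6;  (2·δb)² = 126
δP = √(210) = 14.5 mm
P = 300 mm, so δP/P = 14.5/300 = 0.0484.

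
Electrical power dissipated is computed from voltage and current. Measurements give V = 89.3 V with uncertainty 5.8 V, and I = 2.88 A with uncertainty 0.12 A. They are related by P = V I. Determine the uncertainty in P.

Products/powers → add relative errors in quadrature, weighted by exponent:
  (1·δV/V)² = (1×0.0649)² = 0.00422;  (1·δI/I)² = (1×0.0417)² = 0.00174
δP/P = √(0.00595) = 0.0772
P = 257 W, so δP = 0.0772 × 257 = 19.8 W.

19.8 W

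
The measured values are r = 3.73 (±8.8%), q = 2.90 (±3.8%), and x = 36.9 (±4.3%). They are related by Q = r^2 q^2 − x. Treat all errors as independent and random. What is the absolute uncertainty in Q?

Let p = r^2·q^2 = 117. δp/p = √((2·δr/r)² + (2·δq/q)²) = √(0.0310 + 0.00578) = 0.192, so δp = 22.4.
Q = p − x: δQ = √(δp² + δx²) = √(503 + 2.52) = 22.5

22.5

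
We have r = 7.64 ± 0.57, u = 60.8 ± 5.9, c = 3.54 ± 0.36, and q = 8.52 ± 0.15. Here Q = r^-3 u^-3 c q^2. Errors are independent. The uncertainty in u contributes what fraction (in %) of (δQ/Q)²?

57.9%

(δQ/Q)² = (-3·δr/r)² + (-3·δu/u)² + (1·δc/c)² + (2·δq/q)²
  r term: (-3×0.0746)² = 0.0501
  u term: (-3×0.0970)² = 0.0847
  c term: (1×0.102)² = 0.0103
  q term: (2×0.0176)² = 0.00124
Total = 0.146. Share from u = 0.0847/0.146 = 0.579.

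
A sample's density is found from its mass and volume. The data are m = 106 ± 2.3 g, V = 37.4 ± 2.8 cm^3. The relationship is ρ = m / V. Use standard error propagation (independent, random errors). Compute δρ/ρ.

0.0779

For a monomial ρ ∝ m, V^-1, fractional errors add in quadrature:
  (1·δm/m)² = (1×0.0217)² = 0.000471;  (-1·δV/V)² = (-1×0.0749)² = 0.00560
δρ/ρ = √(0.00608) = 0.0779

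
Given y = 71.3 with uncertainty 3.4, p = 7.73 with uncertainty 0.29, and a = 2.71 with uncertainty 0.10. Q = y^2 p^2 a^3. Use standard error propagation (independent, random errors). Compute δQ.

9.93e+05

Each factor contributes (exponent × relative error)² to (δQ/Q)²:
  (2·δy/y)² = (2×0.0477)² = 0.00910;  (2·δp/p)² = (2×0.0375)² = 0.00563;  (3·δa/a)² = (3×0.0369)² = 0.0123
δQ/Q = √(0.0270) = 0.164
Q = 6.05e+06, so δQ = 0.164 × 6.05e+06 = 9.93e+05.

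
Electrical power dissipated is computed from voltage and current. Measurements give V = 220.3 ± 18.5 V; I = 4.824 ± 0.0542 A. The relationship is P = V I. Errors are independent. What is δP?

Since P is a product/quotient, work with relative uncertainties:
  (1·δV/V)² = (1×0.0840)² = 0.00705;  (1·δI/I)² = (1×0.0112)² = 0.000126
δP/P = √(0.00718) = 0.0847
P = 1063 W, so δP = 0.0847 × 1063 = 90.0 W.

90.0 W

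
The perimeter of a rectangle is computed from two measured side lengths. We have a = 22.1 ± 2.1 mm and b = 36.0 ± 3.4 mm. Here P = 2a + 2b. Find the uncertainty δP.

7.99 mm

For a sum/difference, combine absolute errors in quadrature:
  (2·δa)² = 17.6;  (2·δb)² = 46.2
δP = √(63.9) = 7.99 mm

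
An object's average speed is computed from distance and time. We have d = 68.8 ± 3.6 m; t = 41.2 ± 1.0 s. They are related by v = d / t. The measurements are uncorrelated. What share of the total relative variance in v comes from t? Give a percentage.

(δv/v)² = (1·δd/d)² + (-1·δt/t)²
  d term: (1×0.0523)² = 0.00274
  t term: (-1×0.0243)² = 0.000589
Total = 0.00333. Share from t = 0.000589/0.00333 = 0.177.

17.7%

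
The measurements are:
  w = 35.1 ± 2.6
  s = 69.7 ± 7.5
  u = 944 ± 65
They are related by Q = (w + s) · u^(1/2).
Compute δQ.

Let h = w + s = 105. δh = √(δw² + δs²) = √(6.76 + 56.2) = 7.94, so δh/h = 0.0757.
Q is then a monomial in h, u:
δQ/Q = √((δh/h)² + (½·δu/u)²) = √(0.00574 + 0.00119) = 0.0832
Q = 3220, so δQ = 0.0832 × 3220 = 268.

268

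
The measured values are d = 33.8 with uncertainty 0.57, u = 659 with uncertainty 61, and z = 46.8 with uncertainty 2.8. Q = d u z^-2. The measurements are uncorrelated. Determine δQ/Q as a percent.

Relative error in a monomial: (δQ/Q)² = Σ (nᵢ · δxᵢ/xᵢ)².
  (1·δd/d)² = (1×0.0169)² = 0.000284;  (1·δu/u)² = (1×0.0926)² = 0.00857;  (-2·δz/z)² = (-2×0.0598)² = 0.0143
δQ/Q = √(0.0232) = 0.152

15.2%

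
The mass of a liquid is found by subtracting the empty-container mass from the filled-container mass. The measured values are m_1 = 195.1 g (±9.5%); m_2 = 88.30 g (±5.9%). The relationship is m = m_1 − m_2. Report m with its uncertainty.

Sums and differences: (δm)² = Σ (cᵢ δxᵢ)².
  (δm_1)² = 344;  (δm_2)² = 27.1
δm = √(371) = 19.3 g
m = 106.8 g.

106.8 ± 19.3 g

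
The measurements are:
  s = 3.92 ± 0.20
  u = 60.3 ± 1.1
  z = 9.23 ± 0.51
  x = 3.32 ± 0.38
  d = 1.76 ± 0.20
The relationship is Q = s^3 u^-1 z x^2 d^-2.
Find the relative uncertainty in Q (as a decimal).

Each factor contributes (exponent × relative error)² to (δQ/Q)²:
  (3·δs/s)² = (3×0.0510)² = 0.0234;  (-1·δu/u)² = (-1×0.0182)² = 0.000333;  (1·δz/z)² = (1×0.0553)² = 0.00305;  (2·δx/x)² = (2×0.114)² = 0.0524;  (-2·δd/d)² = (-2×0.114)² = 0.0517
δQ/Q = √(0.131) = 0.362

0.362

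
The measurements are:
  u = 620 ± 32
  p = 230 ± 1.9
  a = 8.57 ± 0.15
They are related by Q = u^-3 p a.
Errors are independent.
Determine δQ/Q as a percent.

Relative error in a monomial: (δQ/Q)² = Σ (nᵢ · δxᵢ/xᵢ)².
  (-3·δu/u)² = (-3×0.0516)² = 0.0240;  (1·δp/p)² = (1×0.00826)² = 6.82e-05;  (1·δa/a)² = (1×0.0175)² = 0.000306
δQ/Q = √(0.0243) = 0.156

15.6%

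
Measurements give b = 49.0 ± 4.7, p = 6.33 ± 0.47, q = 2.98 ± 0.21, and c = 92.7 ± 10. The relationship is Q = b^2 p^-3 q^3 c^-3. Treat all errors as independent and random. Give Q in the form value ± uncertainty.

0.000314 ± 0.000153

Relative error in a monomial: (δQ/Q)² = Σ (nᵢ · δxᵢ/xᵢ)².
  (2·δb/b)² = (2×0.0959)² = 0.0368;  (-3·δp/p)² = (-3×0.0742)² = 0.0496;  (3·δq/q)² = (3×0.0705)² = 0.0447;  (-3·δc/c)² = (-3×0.108)² = 0.105
δQ/Q = √(0.236) = 0.486
Q = 0.000314, so δQ = 0.486 × 0.000314 = 0.000153.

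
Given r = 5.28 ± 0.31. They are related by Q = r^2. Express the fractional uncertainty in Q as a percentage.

Each factor contributes (exponent × relative error)² to (δQ/Q)²:
  (2·δr/r)² = (2×0.0587)² = 0.0138
δQ/Q = √(0.0138) = 0.117

11.7%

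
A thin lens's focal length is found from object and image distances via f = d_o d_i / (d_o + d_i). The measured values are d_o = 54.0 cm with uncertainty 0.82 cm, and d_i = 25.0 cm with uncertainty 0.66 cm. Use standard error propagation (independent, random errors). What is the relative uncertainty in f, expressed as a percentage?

1.87%

∂f/∂d_o = (d_i/(d_o+d_i))² = 0.100;  ∂f/∂d_i = (d_o/(d_o+d_i))² = 0.467
δf = √((∂f/∂d_o · δd_o)² + (∂f/∂d_i · δd_i)²) = √(0.00674 + 0.0951) = 0.319 cm
f = 17.1 cm, so δf/f = 0.319/17.1 = 0.0187.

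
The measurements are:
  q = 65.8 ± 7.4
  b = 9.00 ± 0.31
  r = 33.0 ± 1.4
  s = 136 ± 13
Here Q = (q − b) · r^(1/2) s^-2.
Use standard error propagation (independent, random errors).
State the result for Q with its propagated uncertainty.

Let u = q − b = 56.8. δu = √(δq² + δb²) = √(54.8 + 0.0961) = 7.41, so δu/u = 0.130.
Q is then a monomial in u, r, s:
δQ/Q = √((δu/u)² + (½·δr/r)² + (-2·δs/s)²) = √(0.0170 + 0.000450 + 0.0365) = 0.232
Q = 0.0176, so δQ = 0.232 × 0.0176 = 0.00410.

0.0176 ± 0.00410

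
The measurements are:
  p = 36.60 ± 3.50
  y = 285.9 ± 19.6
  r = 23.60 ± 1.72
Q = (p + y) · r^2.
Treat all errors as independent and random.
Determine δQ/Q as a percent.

Let u = p + y = 322.5. δu = √(δp² + δy²) = √(12.2 + 384) = 19.9, so δu/u = 0.0617.
Q is then a monomial in u, r:
δQ/Q = √((δu/u)² + (2·δr/r)²) = √(0.00381 + 0.0212) = 0.158

15.8%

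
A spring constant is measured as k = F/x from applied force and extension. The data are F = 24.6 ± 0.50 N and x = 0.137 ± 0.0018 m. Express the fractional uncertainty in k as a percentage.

k is a product of powers, so relative uncertainties combine in quadrature:
  (1·δF/F)² = (1×0.0203)² = 0.000413;  (-1·δx/x)² = (-1×0.0131)² = 0.000173
δk/k = √(0.000586) = 0.0242

2.42%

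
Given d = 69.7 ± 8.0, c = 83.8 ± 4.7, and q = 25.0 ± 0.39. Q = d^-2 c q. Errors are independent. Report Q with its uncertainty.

For a monomial Q ∝ d^-2, c, q, fractional errors add in quadrature:
  (-2·δd/d)² = (-2×0.115)² = 0.0527;  (1·δc/c)² = (1×0.0561)² = 0.00315;  (1·δq/q)² = (1×0.0156)² = 0.000243
δQ/Q = √(0.0561) = 0.237
Q = 0.431, so δQ = 0.237 × 0.431 = 0.102.

0.431 ± 0.102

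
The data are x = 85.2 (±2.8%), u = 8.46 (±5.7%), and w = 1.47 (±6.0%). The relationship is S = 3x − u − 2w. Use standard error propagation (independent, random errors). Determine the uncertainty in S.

Each term contributes (cᵢ δxᵢ)² to (δS)²:
  (3·δx)² = 51.2;  (δu)² = 0.233;  (2·δw)² = 0.0311
δS = √(51.5) = 7.18

7.18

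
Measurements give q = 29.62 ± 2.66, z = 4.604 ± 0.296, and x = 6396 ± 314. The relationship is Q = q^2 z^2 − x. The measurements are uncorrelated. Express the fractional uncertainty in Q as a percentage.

Let p = q^2·z^2 = 18600. δp/p = √((2·δq/q)² + (2·δz/z)²) = √(0.0323 + 0.0165) = 0.221, so δp = 4110.
Q = p − x: δQ = √(δp² + δx²) = √(1.69e+07 + 98600) = 4120
Q = 12200, so δQ/Q = 4120/12200 = 0.338.

33.8%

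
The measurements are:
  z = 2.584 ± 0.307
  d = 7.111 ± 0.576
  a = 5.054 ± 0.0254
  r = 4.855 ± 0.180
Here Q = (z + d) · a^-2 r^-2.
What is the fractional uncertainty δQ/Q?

Let u = z + d = 9.695. δu = √(δz² + δd²) = √(0.0942 + 0.332) = 0.653, so δu/u = 0.0673.
Q is then a monomial in u, a, r:
δQ/Q = √((δu/u)² + (-2·δa/a)² + (-2·δr/r)²) = √(0.00453 + 0.000101 + 0.00550) = 0.101

0.101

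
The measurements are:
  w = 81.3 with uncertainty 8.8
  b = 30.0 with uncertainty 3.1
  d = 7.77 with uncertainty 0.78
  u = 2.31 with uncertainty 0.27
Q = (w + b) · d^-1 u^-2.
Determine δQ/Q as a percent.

26.8%

Let h = w + b = 111. δh = √(δw² + δb²) = √(77.4 + 9.61) = 9.33, so δh/h = 0.0838.
Q is then a monomial in h, d, u:
δQ/Q = √((δh/h)² + (-1·δd/d)² + (-2·δu/u)²) = √(0.00703 + 0.0101 + 0.0546) = 0.268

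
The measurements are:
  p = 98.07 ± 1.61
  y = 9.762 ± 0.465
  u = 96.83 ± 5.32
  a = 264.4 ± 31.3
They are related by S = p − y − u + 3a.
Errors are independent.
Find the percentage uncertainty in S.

12.0%

Sums and differences: (δS)² = Σ (cᵢ δxᵢ)².
  (δp)² = 2.59;  (δy)² = 0.216;  (δu)² = 28.3;  (3·δa)² = 8820
δS = √(8850) = 94.1
S = 784.7, so δS/S = 94.1/784.7 = 0.120.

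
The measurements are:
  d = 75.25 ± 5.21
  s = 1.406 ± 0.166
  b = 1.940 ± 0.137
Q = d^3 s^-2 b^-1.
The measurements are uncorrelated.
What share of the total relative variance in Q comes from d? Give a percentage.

41.5%

(δQ/Q)² = (3·δd/d)² + (-2·δs/s)² + (-1·δb/b)²
  d term: (3×0.0692)² = 0.0431
  s term: (-2×0.118)² = 0.0558
  b term: (-1×0.0706)² = 0.00499
Total = 0.104. Share from d = 0.0431/0.104 = 0.415.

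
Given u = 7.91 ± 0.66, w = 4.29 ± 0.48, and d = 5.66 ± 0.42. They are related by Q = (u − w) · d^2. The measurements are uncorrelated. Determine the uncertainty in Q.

Let h = u − w = 3.62. δh = √(δu² + δw²) = √(0.436 + 0.230) = 0.816, so δh/h = 0.225.
Q is then a monomial in h, d:
δQ/Q = √((δh/h)² + (2·δd/d)²) = √(0.0508 + 0.0220) = 0.270
Q = 116, so δQ = 0.270 × 116 = 31.3.

31.3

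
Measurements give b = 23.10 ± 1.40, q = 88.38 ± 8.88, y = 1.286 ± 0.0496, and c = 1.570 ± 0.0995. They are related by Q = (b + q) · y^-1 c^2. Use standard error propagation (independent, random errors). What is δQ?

33.1

Let u = b + q = 111.5. δu = √(δb² + δq²) = √(1.96 + 78.9) = 8.99, so δu/u = 0.0806.
Q is then a monomial in u, y, c:
δQ/Q = √((δu/u)² + (-1·δy/y)² + (2·δc/c)²) = √(0.00650 + 0.00149 + 0.0161) = 0.155
Q = 213.7, so δQ = 0.155 × 213.7 = 33.1.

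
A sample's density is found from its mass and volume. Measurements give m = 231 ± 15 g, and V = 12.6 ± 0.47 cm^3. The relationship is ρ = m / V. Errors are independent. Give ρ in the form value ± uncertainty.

18.3 ± 1.37 g/cm^3

Since ρ is a product/quotient, work with relative uncertainties:
  (1·δm/m)² = (1×0.0649)² = 0.00422;  (-1·δV/V)² = (-1×0.0373)² = 0.00139
δρ/ρ = √(0.00561) = 0.0749
ρ = 18.3 g/cm^3, so δρ = 0.0749 × 18.3 = 1.37 g/cm^3.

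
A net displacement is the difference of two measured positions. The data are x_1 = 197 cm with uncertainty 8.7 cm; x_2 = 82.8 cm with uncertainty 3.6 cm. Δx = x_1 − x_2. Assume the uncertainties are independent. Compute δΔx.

9.42 cm

Sums and differences: (δΔx)² = Σ (cᵢ δxᵢ)².
  (δx_1)² = 75.7;  (δx_2)² = 13.0
δΔx = √(88.6) = 9.42 cm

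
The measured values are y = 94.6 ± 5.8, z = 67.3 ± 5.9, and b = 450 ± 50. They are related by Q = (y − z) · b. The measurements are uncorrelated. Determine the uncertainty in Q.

Let u = y − z = 27.3. δu = √(δy² + δz²) = √(33.6 + 34.8) = 8.27, so δu/u = 0.303.
Q is then a monomial in u, b:
δQ/Q = √((δu/u)² + (1·δb/b)²) = √(0.0918 + 0.0123) = 0.323
Q = 12300, so δQ = 0.323 × 12300 = 3970.

3970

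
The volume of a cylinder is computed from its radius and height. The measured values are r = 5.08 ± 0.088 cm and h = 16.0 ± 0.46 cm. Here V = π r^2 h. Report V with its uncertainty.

For a monomial V ∝ r^2, h, fractional errors add in quadrature:
  (2·δr/r)² = (2×0.0173)² = 0.00120;  (1·δh/h)² = (1×0.0288)² = 0.000827
δV/V = √(0.00203) = 0.0450
V = 1300 cm^3, so δV = 0.0450 × 1300 = 58.4 cm^3.

1300 ± 58.4 cm^3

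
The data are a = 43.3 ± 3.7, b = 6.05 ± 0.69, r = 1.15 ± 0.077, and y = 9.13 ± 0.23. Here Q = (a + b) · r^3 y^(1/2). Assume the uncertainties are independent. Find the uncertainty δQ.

48.8

Let u = a + b = 49.3. δu = √(δa² + δb²) = √(13.7 + 0.476) = 3.76, so δu/u = 0.0763.
Q is then a monomial in u, r, y:
δQ/Q = √((δu/u)² + (3·δr/r)² + (½·δy/y)²) = √(0.00582 + 0.0403 + 0.000159) = 0.215
Q = 227, so δQ = 0.215 × 227 = 48.8.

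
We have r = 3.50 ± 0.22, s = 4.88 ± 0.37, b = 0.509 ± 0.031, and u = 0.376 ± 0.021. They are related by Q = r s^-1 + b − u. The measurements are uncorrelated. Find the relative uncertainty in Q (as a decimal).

Let p = r·s^-1 = 0.717. δp/p = √((1·δr/r)² + (-1·δs/s)²) = √(0.00395 + 0.00575) = 0.0985, so δp = 0.0706.
Q = p + b − u: δQ = √(δp² + δb² + δu²) = √(0.00499 + 0.000961 + 0.000441) = 0.0799
Q = 0.850, so δQ/Q = 0.0799/0.850 = 0.0940.

0.0940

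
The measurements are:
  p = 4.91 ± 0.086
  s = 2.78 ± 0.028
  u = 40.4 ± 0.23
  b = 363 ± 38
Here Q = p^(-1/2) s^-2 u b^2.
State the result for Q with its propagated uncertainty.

Relative error in a monomial: (δQ/Q)² = Σ (nᵢ · δxᵢ/xᵢ)².
  (−½·δp/p)² = (-0.5×0.0175)² = 7.67e-05;  (-2·δs/s)² = (-2×0.0101)² = 0.000406;  (1·δu/u)² = (1×0.00569)² = 3.24e-05;  (2·δb/b)² = (2×0.105)² = 0.0438
δQ/Q = √(0.0443) = 0.211
Q = 3.11e+05, so δQ = 0.211 × 3.11e+05 = 65500.

(3.11 ± 0.655) × 10^5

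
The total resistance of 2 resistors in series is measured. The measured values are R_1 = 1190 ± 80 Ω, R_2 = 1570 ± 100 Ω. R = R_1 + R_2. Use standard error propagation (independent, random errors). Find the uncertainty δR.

For a sum/difference, combine absolute errors in quadrature:
  (δR_1)² = 6400;  (δR_2)² = 10000
δR = √(16400) = 128 Ω

128 Ω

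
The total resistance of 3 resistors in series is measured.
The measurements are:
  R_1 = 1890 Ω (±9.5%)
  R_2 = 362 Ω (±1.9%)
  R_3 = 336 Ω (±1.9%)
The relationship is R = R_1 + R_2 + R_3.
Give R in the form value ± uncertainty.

2590 ± 180 Ω

Absolute uncertainties add in quadrature for a linear combination:
  (δR_1)² = 32200;  (δR_2)² = 47.3;  (δR_3)² = 40.8
δR = √(32300) = 180 Ω
R = 2590 Ω.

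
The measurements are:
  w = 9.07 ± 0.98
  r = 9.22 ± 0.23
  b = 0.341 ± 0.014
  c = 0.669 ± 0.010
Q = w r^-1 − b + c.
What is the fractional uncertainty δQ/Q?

Let p = w·r^-1 = 0.984. δp/p = √((1·δw/w)² + (-1·δr/r)²) = √(0.0117 + 0.000622) = 0.111, so δp = 0.109.
Q = p − b + c: δQ = √(δp² + δb² + δc²) = √(0.0119 + 0.000196 + 0.000100) = 0.110
Q = 1.31, so δQ/Q = 0.110/1.31 = 0.0842.

0.0842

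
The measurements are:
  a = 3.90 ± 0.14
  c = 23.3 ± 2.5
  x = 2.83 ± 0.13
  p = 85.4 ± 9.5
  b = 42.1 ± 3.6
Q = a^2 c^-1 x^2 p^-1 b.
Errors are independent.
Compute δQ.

Q is a product of powers, so relative uncertainties combine in quadrature:
  (2·δa/a)² = (2×0.0359)² = 0.00515;  (-1·δc/c)² = (-1×0.107)² = 0.0115;  (2·δx/x)² = (2×0.0459)² = 0.00844;  (-1·δp/p)² = (-1×0.111)² = 0.0124;  (1·δb/b)² = (1×0.0855)² = 0.00731
δQ/Q = √(0.0448) = 0.212
Q = 2.58, so δQ = 0.212 × 2.58 = 0.545.

0.545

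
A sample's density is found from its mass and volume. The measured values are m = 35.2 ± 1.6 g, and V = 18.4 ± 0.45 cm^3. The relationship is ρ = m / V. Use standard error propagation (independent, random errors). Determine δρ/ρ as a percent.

5.16%

Products/powers → add relative errors in quadrature, weighted by exponent:
  (1·δm/m)² = (1×0.0455)² = 0.00207;  (-1·δV/V)² = (-1×0.0245)² = 0.000598
δρ/ρ = √(0.00266) = 0.0516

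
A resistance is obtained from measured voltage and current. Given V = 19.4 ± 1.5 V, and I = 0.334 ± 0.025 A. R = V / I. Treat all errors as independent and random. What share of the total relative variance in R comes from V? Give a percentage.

(δR/R)² = (1·δV/V)² + (-1·δI/I)²
  V term: (1×0.0773)² = 0.00598
  I term: (-1×0.0749)² = 0.00560
Total = 0.0116. Share from V = 0.00598/0.0116 = 0.516.

51.6%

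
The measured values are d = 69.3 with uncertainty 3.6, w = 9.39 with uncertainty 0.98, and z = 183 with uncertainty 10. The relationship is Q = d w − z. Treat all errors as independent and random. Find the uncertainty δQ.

Let p = d·w = 651. δp/p = √((1·δd/d)² + (1·δw/w)²) = √(0.00270 + 0.0109) = 0.117, so δp = 75.9.
Q = p − z: δQ = √(δp² + δz²) = √(5760 + 100) = 76.5

76.5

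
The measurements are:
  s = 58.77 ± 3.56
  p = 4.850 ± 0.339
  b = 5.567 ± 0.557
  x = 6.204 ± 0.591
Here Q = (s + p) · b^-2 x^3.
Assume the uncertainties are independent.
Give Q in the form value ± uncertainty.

490.2 ± 173

Let u = s + p = 63.62. δu = √(δs² + δp²) = √(12.7 + 0.115) = 3.58, so δu/u = 0.0562.
Q is then a monomial in u, b, x:
δQ/Q = √((δu/u)² + (-2·δb/b)² + (3·δx/x)²) = √(0.00316 + 0.0400 + 0.0817) = 0.353
Q = 490.2, so δQ = 0.353 × 490.2 = 173.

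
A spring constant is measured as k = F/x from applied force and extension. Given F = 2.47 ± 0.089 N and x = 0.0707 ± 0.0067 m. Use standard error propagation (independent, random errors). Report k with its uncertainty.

For a monomial k ∝ F, x^-1, fractional errors add in quadrature:
  (1·δF/F)² = (1×0.0360)² = 0.00130;  (-1·δx/x)² = (-1×0.0948)² = 0.00898
δk/k = √(0.0103) = 0.101
k = 34.9 N/m, so δk = 0.101 × 34.9 = 3.54 N/m.

34.9 ± 3.54 N/m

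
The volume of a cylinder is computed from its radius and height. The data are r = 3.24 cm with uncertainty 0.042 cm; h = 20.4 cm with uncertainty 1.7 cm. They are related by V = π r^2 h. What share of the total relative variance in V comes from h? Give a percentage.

(δV/V)² = (2·δr/r)² + (1·δh/h)²
  r term: (2×0.0130)² = 0.000672
  h term: (1×0.0833)² = 0.00694
Total = 0.00762. Share from h = 0.00694/0.00762 = 0.912.

91.2%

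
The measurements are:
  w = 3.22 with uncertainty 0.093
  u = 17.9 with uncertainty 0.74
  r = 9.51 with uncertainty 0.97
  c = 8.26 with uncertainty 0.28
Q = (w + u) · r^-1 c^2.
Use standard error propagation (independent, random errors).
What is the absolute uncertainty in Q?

Let h = w + u = 21.1. δh = √(δw² + δu²) = √(0.00865 + 0.548) = 0.746, so δh/h = 0.0353.
Q is then a monomial in h, r, c:
δQ/Q = √((δh/h)² + (-1·δr/r)² + (2·δc/c)²) = √(0.00125 + 0.0104 + 0.00460) = 0.127
Q = 152, so δQ = 0.127 × 152 = 19.3.

19.3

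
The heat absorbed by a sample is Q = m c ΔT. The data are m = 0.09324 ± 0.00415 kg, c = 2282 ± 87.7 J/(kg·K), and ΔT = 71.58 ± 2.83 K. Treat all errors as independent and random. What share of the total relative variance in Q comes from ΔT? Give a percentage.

31.1%

(δQ/Q)² = (1·δm/m)² + (1·δc/c)² + (1·δΔT/ΔT)²
  m term: (1×0.0445)² = 0.00198
  c term: (1×0.0384)² = 0.00148
  ΔT term: (1×0.0395)² = 0.00156
Total = 0.00502. Share from ΔT = 0.00156/0.00502 = 0.311.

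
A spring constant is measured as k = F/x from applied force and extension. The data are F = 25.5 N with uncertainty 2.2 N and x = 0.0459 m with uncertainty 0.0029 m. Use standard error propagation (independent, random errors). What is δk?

Products/powers → add relative errors in quadrature, weighted by exponent:
  (1·δF/F)² = (1×0.0863)² = 0.00744;  (-1·δx/x)² = (-1×0.0632)² = 0.00399
δk/k = √(0.0114) = 0.107
k = 556 N/m, so δk = 0.107 × 556 = 59.4 N/m.

59.4 N/m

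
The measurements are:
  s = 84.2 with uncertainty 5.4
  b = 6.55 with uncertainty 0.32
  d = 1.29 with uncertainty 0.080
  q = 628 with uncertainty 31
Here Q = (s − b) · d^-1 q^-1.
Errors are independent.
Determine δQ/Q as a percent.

10.6%

Let u = s − b = 77.7. δu = √(δs² + δb²) = √(29.2 + 0.102) = 5.41, so δu/u = 0.0697.
Q is then a monomial in u, d, q:
δQ/Q = √((δu/u)² + (-1·δd/d)² + (-1·δq/q)²) = √(0.00485 + 0.00385 + 0.00244) = 0.106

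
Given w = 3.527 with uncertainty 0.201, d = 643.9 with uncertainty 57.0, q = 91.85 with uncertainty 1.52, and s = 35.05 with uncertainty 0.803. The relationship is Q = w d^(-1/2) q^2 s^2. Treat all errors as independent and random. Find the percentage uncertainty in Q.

9.17%

Each factor contributes (exponent × relative error)² to (δQ/Q)²:
  (1·δw/w)² = (1×0.0570)² = 0.00325;  (−½·δd/d)² = (-0.5×0.0885)² = 0.00196;  (2·δq/q)² = (2×0.0165)² = 0.00110;  (2·δs/s)² = (2×0.0229)² = 0.00210
δQ/Q = √(0.00840) = 0.0917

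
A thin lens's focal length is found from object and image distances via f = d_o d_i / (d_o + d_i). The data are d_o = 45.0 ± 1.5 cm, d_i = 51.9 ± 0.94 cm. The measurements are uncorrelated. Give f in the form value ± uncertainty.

24.1 ± 0.476 cm

∂f/∂d_o = (d_i/(d_o+d_i))² = 0.287;  ∂f/∂d_i = (d_o/(d_o+d_i))² = 0.216
δf = √((∂f/∂d_o · δd_o)² + (∂f/∂d_i · δd_i)²) = √(0.185 + 0.0411) = 0.476 cm
f = 24.1 cm.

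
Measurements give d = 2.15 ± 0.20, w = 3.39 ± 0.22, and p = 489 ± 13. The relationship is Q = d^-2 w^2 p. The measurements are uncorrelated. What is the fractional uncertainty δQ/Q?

0.228

For a monomial Q ∝ d^-2, w^2, p, fractional errors add in quadrature:
  (-2·δd/d)² = (-2×0.0930)² = 0.0346;  (2·δw/w)² = (2×0.0649)² = 0.0168;  (1·δp/p)² = (1×0.0266)² = 0.000707
δQ/Q = √(0.0522) = 0.228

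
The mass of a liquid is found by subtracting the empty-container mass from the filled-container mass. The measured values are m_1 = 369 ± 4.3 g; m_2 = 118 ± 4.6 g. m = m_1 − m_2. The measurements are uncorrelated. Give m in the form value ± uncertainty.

251 ± 6.30 g

Each term contributes (cᵢ δxᵢ)² to (δm)²:
  (δm_1)² = 18.5;  (δm_2)² = 21.2
δm = √(39.6) = 6.30 g
m = 251 g.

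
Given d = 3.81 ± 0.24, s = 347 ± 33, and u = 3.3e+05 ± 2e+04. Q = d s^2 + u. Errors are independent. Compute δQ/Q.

Let p = d·s^2 = 4.59e+05. δp/p = √((1·δd/d)² + (2·δs/s)²) = √(0.00397 + 0.0362) = 0.200, so δp = 91900.
Q = p + u: δQ = √(δp² + δu²) = √(8.45e+09 + 4e+08) = 94100
Q = 7.89e+05, so δQ/Q = 94100/7.89e+05 = 0.119.

0.119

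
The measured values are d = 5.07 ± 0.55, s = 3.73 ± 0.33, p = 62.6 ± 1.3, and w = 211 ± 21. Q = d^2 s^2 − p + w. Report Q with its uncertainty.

Let h = d^2·s^2 = 358. δh/h = √((2·δd/d)² + (2·δs/s)²) = √(0.0471 + 0.0313) = 0.280, so δh = 100.
Q = h − p + w: δQ = √(δh² + δp² + δw²) = √(10000 + 1.69 + 441) = 102
Q = 506.

506 ± 102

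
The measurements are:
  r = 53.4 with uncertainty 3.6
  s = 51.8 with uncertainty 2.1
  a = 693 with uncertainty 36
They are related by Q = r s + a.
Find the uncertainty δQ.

221

Let p = r·s = 2770. δp/p = √((1·δr/r)² + (1·δs/s)²) = √(0.00454 + 0.00164) = 0.0787, so δp = 218.
Q = p + a: δQ = √(δp² + δa²) = √(47400 + 1300) = 221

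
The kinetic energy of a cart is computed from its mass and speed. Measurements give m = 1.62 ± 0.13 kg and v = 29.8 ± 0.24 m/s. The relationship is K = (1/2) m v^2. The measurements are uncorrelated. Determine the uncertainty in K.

Products/powers → add relative errors in quadrature, weighted by exponent:
  (1·δm/m)² = (1×0.0802)² = 0.00644;  (2·δv/v)² = (2×0.00805)² = 0.000259
δK/K = √(0.00670) = 0.0818
K = 719 J, so δK = 0.0818 × 719 = 58.9 J.

58.9 J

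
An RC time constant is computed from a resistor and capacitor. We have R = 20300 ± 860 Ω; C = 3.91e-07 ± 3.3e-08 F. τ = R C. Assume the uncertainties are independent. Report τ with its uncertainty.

0.00794 ± 0.000750 s

Relative error in a monomial: (δτ/τ)² = Σ (nᵢ · δxᵢ/xᵢ)².
  (1·δR/R)² = (1×0.0424)² = 0.00179;  (1·δC/C)² = (1×0.0844)² = 0.00712
δτ/τ = √(0.00892) = 0.0944
τ = 0.00794 s, so δτ = 0.0944 × 0.00794 = 0.000750 s.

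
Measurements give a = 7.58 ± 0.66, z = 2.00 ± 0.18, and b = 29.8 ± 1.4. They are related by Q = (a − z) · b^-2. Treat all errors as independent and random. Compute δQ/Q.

Let u = a − z = 5.58. δu = √(δa² + δz²) = √(0.436 + 0.0324) = 0.684, so δu/u = 0.123.
Q is then a monomial in u, b:
δQ/Q = √((δu/u)² + (-2·δb/b)²) = √(0.0150 + 0.00883) = 0.154

0.154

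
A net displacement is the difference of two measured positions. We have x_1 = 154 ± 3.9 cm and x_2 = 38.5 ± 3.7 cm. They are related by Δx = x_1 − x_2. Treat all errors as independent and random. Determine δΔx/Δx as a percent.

4.65%

Each term contributes (cᵢ δxᵢ)² to (δΔx)²:
  (δx_1)² = 15.2;  (δx_2)² = 13.7
δΔx = √(28.9) = 5.38 cm
Δx = 116 cm, so δΔx/Δx = 5.38/116 = 0.0465.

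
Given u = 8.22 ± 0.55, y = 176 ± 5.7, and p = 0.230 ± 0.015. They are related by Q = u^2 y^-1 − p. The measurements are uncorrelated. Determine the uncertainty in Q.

0.0549

Let w = u^2·y^-1 = 0.384. δw/w = √((2·δu/u)² + (-1·δy/y)²) = √(0.0179 + 0.00105) = 0.138, so δw = 0.0529.
Q = w − p: δQ = √(δw² + δp²) = √(0.00279 + 0.000225) = 0.0549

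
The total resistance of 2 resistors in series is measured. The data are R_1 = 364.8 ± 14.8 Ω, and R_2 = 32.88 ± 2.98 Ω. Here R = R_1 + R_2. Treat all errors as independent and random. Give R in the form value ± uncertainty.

397.7 ± 15.1 Ω

Absolute uncertainties add in quadrature for a linear combination:
  (δR_1)² = 219;  (δR_2)² = 8.88
δR = √(228) = 15.1 Ω
R = 397.7 Ω.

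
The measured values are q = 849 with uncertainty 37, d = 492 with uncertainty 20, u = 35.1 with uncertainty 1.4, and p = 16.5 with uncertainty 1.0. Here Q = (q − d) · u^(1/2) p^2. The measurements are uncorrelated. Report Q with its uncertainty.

(5.76 ± 0.980) × 10^5

Let w = q − d = 357. δw = √(δq² + δd²) = √(1370 + 400) = 42.1, so δw/w = 0.118.
Q is then a monomial in w, u, p:
δQ/Q = √((δw/w)² + (½·δu/u)² + (2·δp/p)²) = √(0.0139 + 0.000398 + 0.0147) = 0.170
Q = 5.76e+05, so δQ = 0.170 × 5.76e+05 = 98000.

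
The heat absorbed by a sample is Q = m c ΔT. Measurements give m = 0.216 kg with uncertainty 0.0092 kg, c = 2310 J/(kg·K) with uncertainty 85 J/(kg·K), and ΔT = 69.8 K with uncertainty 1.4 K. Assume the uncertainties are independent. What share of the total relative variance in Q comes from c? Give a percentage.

(δQ/Q)² = (1·δm/m)² + (1·δc/c)² + (1·δΔT/ΔT)²
  m term: (1×0.0426)² = 0.00181
  c term: (1×0.0368)² = 0.00135
  ΔT term: (1×0.0201)² = 0.000402
Total = 0.00357. Share from c = 0.00135/0.00357 = 0.379.

37.9%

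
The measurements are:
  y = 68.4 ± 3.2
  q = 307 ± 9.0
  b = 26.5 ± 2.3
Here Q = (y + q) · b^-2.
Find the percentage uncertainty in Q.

17.5%

Let u = y + q = 375. δu = √(δy² + δq²) = √(10.2 + 81.0) = 9.55, so δu/u = 0.0254.
Q is then a monomial in u, b:
δQ/Q = √((δu/u)² + (-2·δb/b)²) = √(0.000647 + 0.0301) = 0.175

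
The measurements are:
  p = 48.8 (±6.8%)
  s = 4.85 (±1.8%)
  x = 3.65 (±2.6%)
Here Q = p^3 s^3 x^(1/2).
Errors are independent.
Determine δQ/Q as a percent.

21.1%

Products/powers → add relative errors in quadrature, weighted by exponent:
  (3·δp/p)² = (3×0.0680)² = 0.0416;  (3·δs/s)² = (3×0.0180)² = 0.00292;  (½·δx/x)² = (0.5×0.0260)² = 0.000169
δQ/Q = √(0.0447) = 0.211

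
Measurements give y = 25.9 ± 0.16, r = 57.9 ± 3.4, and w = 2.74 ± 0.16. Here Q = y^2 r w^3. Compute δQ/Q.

Since Q is a product/quotient, work with relative uncertainties:
  (2·δy/y)² = (2×0.00618)² = 0.000153;  (1·δr/r)² = (1×0.0587)² = 0.00345;  (3·δw/w)² = (3×0.0584)² = 0.0307
δQ/Q = √(0.0343) = 0.185

0.185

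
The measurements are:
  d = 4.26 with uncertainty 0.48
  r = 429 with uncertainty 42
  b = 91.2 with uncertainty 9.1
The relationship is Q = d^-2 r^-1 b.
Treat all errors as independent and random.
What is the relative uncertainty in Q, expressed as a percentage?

26.5%

Q is a product of powers, so relative uncertainties combine in quadrature:
  (-2·δd/d)² = (-2×0.113)² = 0.0508;  (-1·δr/r)² = (-1×0.0979)² = 0.00958;  (1·δb/b)² = (1×0.0998)² = 0.00996
δQ/Q = √(0.0703) = 0.265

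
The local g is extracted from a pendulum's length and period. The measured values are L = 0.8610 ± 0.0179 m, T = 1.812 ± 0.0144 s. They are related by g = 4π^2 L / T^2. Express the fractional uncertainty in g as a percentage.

Each factor contributes (exponent × relative error)² to (δg/g)²:
  (1·δL/L)² = (1×0.0208)² = 0.000432;  (-2·δT/T)² = (-2×0.00795)² = 0.000253
δg/g = √(0.000685) = 0.0262

2.62%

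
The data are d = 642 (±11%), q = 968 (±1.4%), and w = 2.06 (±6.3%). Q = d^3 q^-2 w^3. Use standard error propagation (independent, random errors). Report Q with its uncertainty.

2470 ± 941

Since Q is a product/quotient, work with relative uncertainties:
  (3·δd/d)² = (3×0.110)² = 0.109;  (-2·δq/q)² = (-2×0.0140)² = 0.000784;  (3·δw/w)² = (3×0.0630)² = 0.0357
δQ/Q = √(0.145) = 0.381
Q = 2470, so δQ = 0.381 × 2470 = 941.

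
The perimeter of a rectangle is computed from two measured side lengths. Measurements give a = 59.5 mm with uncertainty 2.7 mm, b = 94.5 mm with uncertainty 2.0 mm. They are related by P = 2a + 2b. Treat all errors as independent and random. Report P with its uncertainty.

308 ± 6.72 mm

Each term contributes (cᵢ δxᵢ)² to (δP)²:
  (2·δa)² = 29.2;  (2·δb)² = 16.0
δP = √(45.2) = 6.72 mm
P = 308 mm.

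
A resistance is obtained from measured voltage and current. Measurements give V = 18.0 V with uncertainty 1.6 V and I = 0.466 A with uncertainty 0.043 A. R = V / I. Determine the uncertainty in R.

Since R is a product/quotient, work with relative uncertainties:
  (1·δV/V)² = (1×0.0889)² = 0.00790;  (-1·δI/I)² = (-1×0.0923)² = 0.00851
δR/R = √(0.0164) = 0.128
R = 38.6 Ω, so δR = 0.128 × 38.6 = 4.95 Ω.

4.95 Ω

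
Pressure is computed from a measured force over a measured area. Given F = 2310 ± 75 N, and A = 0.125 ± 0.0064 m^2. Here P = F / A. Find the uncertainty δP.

Relative error in a monomial: (δP/P)² = Σ (nᵢ · δxᵢ/xᵢ)².
  (1·δF/F)² = (1×0.0325)² = 0.00105;  (-1·δA/A)² = (-1×0.0512)² = 0.00262
δP/P = √(0.00368) = 0.0606
P = 18500 Pa, so δP = 0.0606 × 18500 = 1120 Pa.

1120 Pa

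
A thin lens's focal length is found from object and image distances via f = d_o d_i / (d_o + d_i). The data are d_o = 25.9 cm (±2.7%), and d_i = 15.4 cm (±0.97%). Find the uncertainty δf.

0.114 cm

∂f/∂d_o = (d_i/(d_o+d_i))² = 0.139;  ∂f/∂d_i = (d_o/(d_o+d_i))² = 0.393
δf = √((∂f/∂d_o · δd_o)² + (∂f/∂d_i · δd_i)²) = √(0.00945 + 0.00345) = 0.114 cm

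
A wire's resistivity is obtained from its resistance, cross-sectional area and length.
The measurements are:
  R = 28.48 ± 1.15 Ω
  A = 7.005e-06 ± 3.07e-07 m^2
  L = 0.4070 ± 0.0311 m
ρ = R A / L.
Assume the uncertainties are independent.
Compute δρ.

4.75e-05 Ω·m

Products/powers → add relative errors in quadrature, weighted by exponent:
  (1·δR/R)² = (1×0.0404)² = 0.00163;  (1·δA/A)² = (1×0.0438)² = 0.00192;  (-1·δL/L)² = (-1×0.0764)² = 0.00584
δρ/ρ = √(0.00939) = 0.0969
ρ = 0.0004902 Ω·m, so δρ = 0.0969 × 0.0004902 = 4.75e-05 Ω·m.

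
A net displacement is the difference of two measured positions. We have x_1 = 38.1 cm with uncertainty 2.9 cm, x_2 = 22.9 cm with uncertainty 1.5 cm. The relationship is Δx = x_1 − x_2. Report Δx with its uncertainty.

Sums and differences: (δΔx)² = Σ (cᵢ δxᵢ)².
  (δx_1)² = 8.41;  (δx_2)² = 2.25
δΔx = √(10.7) = 3.26 cm
Δx = 15.2 cm.

15.2 ± 3.26 cm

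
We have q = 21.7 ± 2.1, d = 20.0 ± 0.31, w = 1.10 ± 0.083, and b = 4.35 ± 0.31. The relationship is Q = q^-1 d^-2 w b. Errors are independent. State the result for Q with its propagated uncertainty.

(5.51 ± 0.801) × 10^-4

Since Q is a product/quotient, work with relative uncertainties:
  (-1·δq/q)² = (-1×0.0968)² = 0.00937;  (-2·δd/d)² = (-2×0.0155)² = 0.000961;  (1·δw/w)² = (1×0.0755)² = 0.00569;  (1·δb/b)² = (1×0.0713)² = 0.00508
δQ/Q = √(0.0211) = 0.145
Q = 0.000551, so δQ = 0.145 × 0.000551 = 8.01e-05.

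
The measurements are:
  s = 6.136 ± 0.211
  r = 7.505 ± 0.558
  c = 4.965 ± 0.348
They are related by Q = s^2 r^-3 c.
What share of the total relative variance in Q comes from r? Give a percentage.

83.8%

(δQ/Q)² = (2·δs/s)² + (-3·δr/r)² + (1·δc/c)²
  s term: (2×0.0344)² = 0.00473
  r term: (-3×0.0744)² = 0.0498
  c term: (1×0.0701)² = 0.00491
Total = 0.0594. Share from r = 0.0498/0.0594 = 0.838.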